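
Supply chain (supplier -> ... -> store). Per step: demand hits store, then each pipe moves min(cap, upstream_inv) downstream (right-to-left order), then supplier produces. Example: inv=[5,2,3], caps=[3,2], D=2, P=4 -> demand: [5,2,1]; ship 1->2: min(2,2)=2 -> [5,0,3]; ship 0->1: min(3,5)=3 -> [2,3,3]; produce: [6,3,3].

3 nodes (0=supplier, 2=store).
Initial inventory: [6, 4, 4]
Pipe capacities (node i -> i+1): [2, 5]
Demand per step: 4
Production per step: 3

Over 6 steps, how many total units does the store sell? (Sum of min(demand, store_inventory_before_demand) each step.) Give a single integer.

Step 1: sold=4 (running total=4) -> [7 2 4]
Step 2: sold=4 (running total=8) -> [8 2 2]
Step 3: sold=2 (running total=10) -> [9 2 2]
Step 4: sold=2 (running total=12) -> [10 2 2]
Step 5: sold=2 (running total=14) -> [11 2 2]
Step 6: sold=2 (running total=16) -> [12 2 2]

Answer: 16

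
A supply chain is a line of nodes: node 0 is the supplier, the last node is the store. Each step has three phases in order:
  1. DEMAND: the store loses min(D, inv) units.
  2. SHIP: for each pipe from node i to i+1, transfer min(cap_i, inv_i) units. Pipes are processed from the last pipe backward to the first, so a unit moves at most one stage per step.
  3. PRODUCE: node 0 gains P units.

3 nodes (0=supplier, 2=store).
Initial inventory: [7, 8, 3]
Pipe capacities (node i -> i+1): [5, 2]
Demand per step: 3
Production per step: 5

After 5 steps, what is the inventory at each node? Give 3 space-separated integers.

Step 1: demand=3,sold=3 ship[1->2]=2 ship[0->1]=5 prod=5 -> inv=[7 11 2]
Step 2: demand=3,sold=2 ship[1->2]=2 ship[0->1]=5 prod=5 -> inv=[7 14 2]
Step 3: demand=3,sold=2 ship[1->2]=2 ship[0->1]=5 prod=5 -> inv=[7 17 2]
Step 4: demand=3,sold=2 ship[1->2]=2 ship[0->1]=5 prod=5 -> inv=[7 20 2]
Step 5: demand=3,sold=2 ship[1->2]=2 ship[0->1]=5 prod=5 -> inv=[7 23 2]

7 23 2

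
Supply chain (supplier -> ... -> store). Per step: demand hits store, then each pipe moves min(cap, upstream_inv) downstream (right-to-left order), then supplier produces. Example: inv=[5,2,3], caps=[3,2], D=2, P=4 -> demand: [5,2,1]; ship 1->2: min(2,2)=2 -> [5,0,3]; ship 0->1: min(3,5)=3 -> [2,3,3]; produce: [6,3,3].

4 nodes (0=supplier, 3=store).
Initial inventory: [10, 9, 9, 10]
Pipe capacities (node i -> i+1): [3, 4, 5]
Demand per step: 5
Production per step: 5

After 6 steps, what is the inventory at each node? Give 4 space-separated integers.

Step 1: demand=5,sold=5 ship[2->3]=5 ship[1->2]=4 ship[0->1]=3 prod=5 -> inv=[12 8 8 10]
Step 2: demand=5,sold=5 ship[2->3]=5 ship[1->2]=4 ship[0->1]=3 prod=5 -> inv=[14 7 7 10]
Step 3: demand=5,sold=5 ship[2->3]=5 ship[1->2]=4 ship[0->1]=3 prod=5 -> inv=[16 6 6 10]
Step 4: demand=5,sold=5 ship[2->3]=5 ship[1->2]=4 ship[0->1]=3 prod=5 -> inv=[18 5 5 10]
Step 5: demand=5,sold=5 ship[2->3]=5 ship[1->2]=4 ship[0->1]=3 prod=5 -> inv=[20 4 4 10]
Step 6: demand=5,sold=5 ship[2->3]=4 ship[1->2]=4 ship[0->1]=3 prod=5 -> inv=[22 3 4 9]

22 3 4 9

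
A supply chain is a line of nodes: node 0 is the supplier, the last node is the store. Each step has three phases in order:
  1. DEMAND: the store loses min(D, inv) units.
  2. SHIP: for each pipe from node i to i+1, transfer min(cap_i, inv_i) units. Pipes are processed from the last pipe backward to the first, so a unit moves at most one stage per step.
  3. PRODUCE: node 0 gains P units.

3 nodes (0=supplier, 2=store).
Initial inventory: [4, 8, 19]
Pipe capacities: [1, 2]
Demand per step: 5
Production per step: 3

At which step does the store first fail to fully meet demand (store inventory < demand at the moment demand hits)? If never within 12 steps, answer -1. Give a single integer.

Step 1: demand=5,sold=5 ship[1->2]=2 ship[0->1]=1 prod=3 -> [6 7 16]
Step 2: demand=5,sold=5 ship[1->2]=2 ship[0->1]=1 prod=3 -> [8 6 13]
Step 3: demand=5,sold=5 ship[1->2]=2 ship[0->1]=1 prod=3 -> [10 5 10]
Step 4: demand=5,sold=5 ship[1->2]=2 ship[0->1]=1 prod=3 -> [12 4 7]
Step 5: demand=5,sold=5 ship[1->2]=2 ship[0->1]=1 prod=3 -> [14 3 4]
Step 6: demand=5,sold=4 ship[1->2]=2 ship[0->1]=1 prod=3 -> [16 2 2]
Step 7: demand=5,sold=2 ship[1->2]=2 ship[0->1]=1 prod=3 -> [18 1 2]
Step 8: demand=5,sold=2 ship[1->2]=1 ship[0->1]=1 prod=3 -> [20 1 1]
Step 9: demand=5,sold=1 ship[1->2]=1 ship[0->1]=1 prod=3 -> [22 1 1]
Step 10: demand=5,sold=1 ship[1->2]=1 ship[0->1]=1 prod=3 -> [24 1 1]
Step 11: demand=5,sold=1 ship[1->2]=1 ship[0->1]=1 prod=3 -> [26 1 1]
Step 12: demand=5,sold=1 ship[1->2]=1 ship[0->1]=1 prod=3 -> [28 1 1]
First stockout at step 6

6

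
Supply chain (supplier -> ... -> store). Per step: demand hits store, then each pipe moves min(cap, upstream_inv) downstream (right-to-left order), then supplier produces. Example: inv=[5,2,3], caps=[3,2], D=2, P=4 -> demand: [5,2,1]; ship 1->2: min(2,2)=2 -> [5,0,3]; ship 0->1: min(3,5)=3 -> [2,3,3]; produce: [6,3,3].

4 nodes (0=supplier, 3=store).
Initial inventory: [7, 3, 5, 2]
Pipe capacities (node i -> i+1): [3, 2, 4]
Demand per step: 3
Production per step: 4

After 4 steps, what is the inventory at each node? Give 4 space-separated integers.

Step 1: demand=3,sold=2 ship[2->3]=4 ship[1->2]=2 ship[0->1]=3 prod=4 -> inv=[8 4 3 4]
Step 2: demand=3,sold=3 ship[2->3]=3 ship[1->2]=2 ship[0->1]=3 prod=4 -> inv=[9 5 2 4]
Step 3: demand=3,sold=3 ship[2->3]=2 ship[1->2]=2 ship[0->1]=3 prod=4 -> inv=[10 6 2 3]
Step 4: demand=3,sold=3 ship[2->3]=2 ship[1->2]=2 ship[0->1]=3 prod=4 -> inv=[11 7 2 2]

11 7 2 2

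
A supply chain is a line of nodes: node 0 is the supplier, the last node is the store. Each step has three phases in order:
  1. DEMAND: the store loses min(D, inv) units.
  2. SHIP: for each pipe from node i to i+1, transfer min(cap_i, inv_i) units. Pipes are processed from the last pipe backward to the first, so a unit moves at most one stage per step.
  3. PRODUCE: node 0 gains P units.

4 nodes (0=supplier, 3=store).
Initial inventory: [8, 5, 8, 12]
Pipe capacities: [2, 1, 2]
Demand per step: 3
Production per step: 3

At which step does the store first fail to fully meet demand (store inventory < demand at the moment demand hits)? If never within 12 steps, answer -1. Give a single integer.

Step 1: demand=3,sold=3 ship[2->3]=2 ship[1->2]=1 ship[0->1]=2 prod=3 -> [9 6 7 11]
Step 2: demand=3,sold=3 ship[2->3]=2 ship[1->2]=1 ship[0->1]=2 prod=3 -> [10 7 6 10]
Step 3: demand=3,sold=3 ship[2->3]=2 ship[1->2]=1 ship[0->1]=2 prod=3 -> [11 8 5 9]
Step 4: demand=3,sold=3 ship[2->3]=2 ship[1->2]=1 ship[0->1]=2 prod=3 -> [12 9 4 8]
Step 5: demand=3,sold=3 ship[2->3]=2 ship[1->2]=1 ship[0->1]=2 prod=3 -> [13 10 3 7]
Step 6: demand=3,sold=3 ship[2->3]=2 ship[1->2]=1 ship[0->1]=2 prod=3 -> [14 11 2 6]
Step 7: demand=3,sold=3 ship[2->3]=2 ship[1->2]=1 ship[0->1]=2 prod=3 -> [15 12 1 5]
Step 8: demand=3,sold=3 ship[2->3]=1 ship[1->2]=1 ship[0->1]=2 prod=3 -> [16 13 1 3]
Step 9: demand=3,sold=3 ship[2->3]=1 ship[1->2]=1 ship[0->1]=2 prod=3 -> [17 14 1 1]
Step 10: demand=3,sold=1 ship[2->3]=1 ship[1->2]=1 ship[0->1]=2 prod=3 -> [18 15 1 1]
Step 11: demand=3,sold=1 ship[2->3]=1 ship[1->2]=1 ship[0->1]=2 prod=3 -> [19 16 1 1]
Step 12: demand=3,sold=1 ship[2->3]=1 ship[1->2]=1 ship[0->1]=2 prod=3 -> [20 17 1 1]
First stockout at step 10

10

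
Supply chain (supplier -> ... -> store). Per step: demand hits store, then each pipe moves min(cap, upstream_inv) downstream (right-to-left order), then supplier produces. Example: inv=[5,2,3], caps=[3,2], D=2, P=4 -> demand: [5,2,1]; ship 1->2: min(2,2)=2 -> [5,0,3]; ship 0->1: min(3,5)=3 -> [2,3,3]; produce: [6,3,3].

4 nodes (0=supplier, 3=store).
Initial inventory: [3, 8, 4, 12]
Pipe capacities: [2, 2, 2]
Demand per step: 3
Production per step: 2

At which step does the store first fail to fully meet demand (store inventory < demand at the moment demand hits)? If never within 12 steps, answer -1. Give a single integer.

Step 1: demand=3,sold=3 ship[2->3]=2 ship[1->2]=2 ship[0->1]=2 prod=2 -> [3 8 4 11]
Step 2: demand=3,sold=3 ship[2->3]=2 ship[1->2]=2 ship[0->1]=2 prod=2 -> [3 8 4 10]
Step 3: demand=3,sold=3 ship[2->3]=2 ship[1->2]=2 ship[0->1]=2 prod=2 -> [3 8 4 9]
Step 4: demand=3,sold=3 ship[2->3]=2 ship[1->2]=2 ship[0->1]=2 prod=2 -> [3 8 4 8]
Step 5: demand=3,sold=3 ship[2->3]=2 ship[1->2]=2 ship[0->1]=2 prod=2 -> [3 8 4 7]
Step 6: demand=3,sold=3 ship[2->3]=2 ship[1->2]=2 ship[0->1]=2 prod=2 -> [3 8 4 6]
Step 7: demand=3,sold=3 ship[2->3]=2 ship[1->2]=2 ship[0->1]=2 prod=2 -> [3 8 4 5]
Step 8: demand=3,sold=3 ship[2->3]=2 ship[1->2]=2 ship[0->1]=2 prod=2 -> [3 8 4 4]
Step 9: demand=3,sold=3 ship[2->3]=2 ship[1->2]=2 ship[0->1]=2 prod=2 -> [3 8 4 3]
Step 10: demand=3,sold=3 ship[2->3]=2 ship[1->2]=2 ship[0->1]=2 prod=2 -> [3 8 4 2]
Step 11: demand=3,sold=2 ship[2->3]=2 ship[1->2]=2 ship[0->1]=2 prod=2 -> [3 8 4 2]
Step 12: demand=3,sold=2 ship[2->3]=2 ship[1->2]=2 ship[0->1]=2 prod=2 -> [3 8 4 2]
First stockout at step 11

11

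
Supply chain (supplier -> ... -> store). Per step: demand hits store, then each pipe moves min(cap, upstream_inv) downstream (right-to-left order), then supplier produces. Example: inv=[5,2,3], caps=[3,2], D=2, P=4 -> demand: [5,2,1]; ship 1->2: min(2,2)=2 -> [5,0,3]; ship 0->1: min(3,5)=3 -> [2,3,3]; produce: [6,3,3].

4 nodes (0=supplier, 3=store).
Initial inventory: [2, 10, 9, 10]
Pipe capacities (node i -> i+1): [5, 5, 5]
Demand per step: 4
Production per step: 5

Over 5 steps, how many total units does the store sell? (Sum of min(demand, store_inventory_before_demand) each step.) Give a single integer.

Step 1: sold=4 (running total=4) -> [5 7 9 11]
Step 2: sold=4 (running total=8) -> [5 7 9 12]
Step 3: sold=4 (running total=12) -> [5 7 9 13]
Step 4: sold=4 (running total=16) -> [5 7 9 14]
Step 5: sold=4 (running total=20) -> [5 7 9 15]

Answer: 20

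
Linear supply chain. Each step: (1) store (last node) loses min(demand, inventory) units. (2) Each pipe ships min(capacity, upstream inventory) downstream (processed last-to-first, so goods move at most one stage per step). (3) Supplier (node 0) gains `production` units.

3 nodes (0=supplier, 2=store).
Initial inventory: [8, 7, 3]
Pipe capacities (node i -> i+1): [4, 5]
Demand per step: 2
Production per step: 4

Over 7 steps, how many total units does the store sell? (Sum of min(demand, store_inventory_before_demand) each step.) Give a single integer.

Answer: 14

Derivation:
Step 1: sold=2 (running total=2) -> [8 6 6]
Step 2: sold=2 (running total=4) -> [8 5 9]
Step 3: sold=2 (running total=6) -> [8 4 12]
Step 4: sold=2 (running total=8) -> [8 4 14]
Step 5: sold=2 (running total=10) -> [8 4 16]
Step 6: sold=2 (running total=12) -> [8 4 18]
Step 7: sold=2 (running total=14) -> [8 4 20]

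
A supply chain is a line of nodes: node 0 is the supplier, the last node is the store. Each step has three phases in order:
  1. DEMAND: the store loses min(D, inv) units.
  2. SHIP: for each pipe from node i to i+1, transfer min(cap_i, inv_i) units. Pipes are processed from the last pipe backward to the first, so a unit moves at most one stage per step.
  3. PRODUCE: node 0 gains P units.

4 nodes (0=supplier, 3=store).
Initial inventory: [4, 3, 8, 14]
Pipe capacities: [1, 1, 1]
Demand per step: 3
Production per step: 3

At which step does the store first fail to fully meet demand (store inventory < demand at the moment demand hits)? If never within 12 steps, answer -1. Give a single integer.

Step 1: demand=3,sold=3 ship[2->3]=1 ship[1->2]=1 ship[0->1]=1 prod=3 -> [6 3 8 12]
Step 2: demand=3,sold=3 ship[2->3]=1 ship[1->2]=1 ship[0->1]=1 prod=3 -> [8 3 8 10]
Step 3: demand=3,sold=3 ship[2->3]=1 ship[1->2]=1 ship[0->1]=1 prod=3 -> [10 3 8 8]
Step 4: demand=3,sold=3 ship[2->3]=1 ship[1->2]=1 ship[0->1]=1 prod=3 -> [12 3 8 6]
Step 5: demand=3,sold=3 ship[2->3]=1 ship[1->2]=1 ship[0->1]=1 prod=3 -> [14 3 8 4]
Step 6: demand=3,sold=3 ship[2->3]=1 ship[1->2]=1 ship[0->1]=1 prod=3 -> [16 3 8 2]
Step 7: demand=3,sold=2 ship[2->3]=1 ship[1->2]=1 ship[0->1]=1 prod=3 -> [18 3 8 1]
Step 8: demand=3,sold=1 ship[2->3]=1 ship[1->2]=1 ship[0->1]=1 prod=3 -> [20 3 8 1]
Step 9: demand=3,sold=1 ship[2->3]=1 ship[1->2]=1 ship[0->1]=1 prod=3 -> [22 3 8 1]
Step 10: demand=3,sold=1 ship[2->3]=1 ship[1->2]=1 ship[0->1]=1 prod=3 -> [24 3 8 1]
Step 11: demand=3,sold=1 ship[2->3]=1 ship[1->2]=1 ship[0->1]=1 prod=3 -> [26 3 8 1]
Step 12: demand=3,sold=1 ship[2->3]=1 ship[1->2]=1 ship[0->1]=1 prod=3 -> [28 3 8 1]
First stockout at step 7

7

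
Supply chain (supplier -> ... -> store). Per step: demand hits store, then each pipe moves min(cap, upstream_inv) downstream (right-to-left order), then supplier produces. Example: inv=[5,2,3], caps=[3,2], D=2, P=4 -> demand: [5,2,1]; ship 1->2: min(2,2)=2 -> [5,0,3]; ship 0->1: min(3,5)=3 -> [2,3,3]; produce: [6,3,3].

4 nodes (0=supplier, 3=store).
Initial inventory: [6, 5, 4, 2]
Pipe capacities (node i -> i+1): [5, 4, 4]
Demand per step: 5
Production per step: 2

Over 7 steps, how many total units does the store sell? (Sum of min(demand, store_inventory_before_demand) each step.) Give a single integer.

Step 1: sold=2 (running total=2) -> [3 6 4 4]
Step 2: sold=4 (running total=6) -> [2 5 4 4]
Step 3: sold=4 (running total=10) -> [2 3 4 4]
Step 4: sold=4 (running total=14) -> [2 2 3 4]
Step 5: sold=4 (running total=18) -> [2 2 2 3]
Step 6: sold=3 (running total=21) -> [2 2 2 2]
Step 7: sold=2 (running total=23) -> [2 2 2 2]

Answer: 23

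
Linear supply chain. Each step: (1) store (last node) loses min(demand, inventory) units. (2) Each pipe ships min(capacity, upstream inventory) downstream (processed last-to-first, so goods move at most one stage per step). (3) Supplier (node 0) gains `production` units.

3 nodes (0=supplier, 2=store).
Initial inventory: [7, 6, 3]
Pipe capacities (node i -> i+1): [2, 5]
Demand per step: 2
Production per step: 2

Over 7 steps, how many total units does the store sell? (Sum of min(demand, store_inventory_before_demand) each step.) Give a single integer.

Answer: 14

Derivation:
Step 1: sold=2 (running total=2) -> [7 3 6]
Step 2: sold=2 (running total=4) -> [7 2 7]
Step 3: sold=2 (running total=6) -> [7 2 7]
Step 4: sold=2 (running total=8) -> [7 2 7]
Step 5: sold=2 (running total=10) -> [7 2 7]
Step 6: sold=2 (running total=12) -> [7 2 7]
Step 7: sold=2 (running total=14) -> [7 2 7]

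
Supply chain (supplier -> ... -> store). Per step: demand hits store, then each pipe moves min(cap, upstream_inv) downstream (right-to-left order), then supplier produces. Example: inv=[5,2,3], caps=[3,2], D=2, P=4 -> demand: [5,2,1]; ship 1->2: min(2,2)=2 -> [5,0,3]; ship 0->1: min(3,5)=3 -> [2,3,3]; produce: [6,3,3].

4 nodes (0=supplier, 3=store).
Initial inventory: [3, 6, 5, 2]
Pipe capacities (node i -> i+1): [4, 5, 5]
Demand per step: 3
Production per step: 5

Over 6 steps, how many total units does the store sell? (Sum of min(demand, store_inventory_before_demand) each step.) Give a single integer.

Step 1: sold=2 (running total=2) -> [5 4 5 5]
Step 2: sold=3 (running total=5) -> [6 4 4 7]
Step 3: sold=3 (running total=8) -> [7 4 4 8]
Step 4: sold=3 (running total=11) -> [8 4 4 9]
Step 5: sold=3 (running total=14) -> [9 4 4 10]
Step 6: sold=3 (running total=17) -> [10 4 4 11]

Answer: 17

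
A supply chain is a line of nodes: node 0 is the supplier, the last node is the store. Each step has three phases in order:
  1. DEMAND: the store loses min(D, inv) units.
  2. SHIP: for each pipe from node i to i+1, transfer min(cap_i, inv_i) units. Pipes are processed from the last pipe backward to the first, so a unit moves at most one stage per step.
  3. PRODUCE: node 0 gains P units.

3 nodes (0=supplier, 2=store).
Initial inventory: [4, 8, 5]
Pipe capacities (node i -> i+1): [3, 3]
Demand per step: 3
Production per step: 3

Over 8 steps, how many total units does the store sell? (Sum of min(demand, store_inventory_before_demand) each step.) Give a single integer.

Step 1: sold=3 (running total=3) -> [4 8 5]
Step 2: sold=3 (running total=6) -> [4 8 5]
Step 3: sold=3 (running total=9) -> [4 8 5]
Step 4: sold=3 (running total=12) -> [4 8 5]
Step 5: sold=3 (running total=15) -> [4 8 5]
Step 6: sold=3 (running total=18) -> [4 8 5]
Step 7: sold=3 (running total=21) -> [4 8 5]
Step 8: sold=3 (running total=24) -> [4 8 5]

Answer: 24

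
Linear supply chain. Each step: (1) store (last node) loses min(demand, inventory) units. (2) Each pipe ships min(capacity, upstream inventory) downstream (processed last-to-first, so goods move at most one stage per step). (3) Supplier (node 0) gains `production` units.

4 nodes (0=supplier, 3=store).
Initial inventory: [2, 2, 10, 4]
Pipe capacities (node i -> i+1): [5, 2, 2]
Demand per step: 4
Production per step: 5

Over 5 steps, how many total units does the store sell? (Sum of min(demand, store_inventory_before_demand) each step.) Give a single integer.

Step 1: sold=4 (running total=4) -> [5 2 10 2]
Step 2: sold=2 (running total=6) -> [5 5 10 2]
Step 3: sold=2 (running total=8) -> [5 8 10 2]
Step 4: sold=2 (running total=10) -> [5 11 10 2]
Step 5: sold=2 (running total=12) -> [5 14 10 2]

Answer: 12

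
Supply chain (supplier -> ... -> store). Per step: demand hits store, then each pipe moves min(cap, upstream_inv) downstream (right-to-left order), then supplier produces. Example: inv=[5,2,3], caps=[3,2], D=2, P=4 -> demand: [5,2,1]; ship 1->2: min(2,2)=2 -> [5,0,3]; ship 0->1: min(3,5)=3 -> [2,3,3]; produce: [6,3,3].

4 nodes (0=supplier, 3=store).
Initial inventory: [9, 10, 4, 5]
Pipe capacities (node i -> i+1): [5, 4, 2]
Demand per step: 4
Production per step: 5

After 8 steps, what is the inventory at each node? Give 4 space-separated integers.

Step 1: demand=4,sold=4 ship[2->3]=2 ship[1->2]=4 ship[0->1]=5 prod=5 -> inv=[9 11 6 3]
Step 2: demand=4,sold=3 ship[2->3]=2 ship[1->2]=4 ship[0->1]=5 prod=5 -> inv=[9 12 8 2]
Step 3: demand=4,sold=2 ship[2->3]=2 ship[1->2]=4 ship[0->1]=5 prod=5 -> inv=[9 13 10 2]
Step 4: demand=4,sold=2 ship[2->3]=2 ship[1->2]=4 ship[0->1]=5 prod=5 -> inv=[9 14 12 2]
Step 5: demand=4,sold=2 ship[2->3]=2 ship[1->2]=4 ship[0->1]=5 prod=5 -> inv=[9 15 14 2]
Step 6: demand=4,sold=2 ship[2->3]=2 ship[1->2]=4 ship[0->1]=5 prod=5 -> inv=[9 16 16 2]
Step 7: demand=4,sold=2 ship[2->3]=2 ship[1->2]=4 ship[0->1]=5 prod=5 -> inv=[9 17 18 2]
Step 8: demand=4,sold=2 ship[2->3]=2 ship[1->2]=4 ship[0->1]=5 prod=5 -> inv=[9 18 20 2]

9 18 20 2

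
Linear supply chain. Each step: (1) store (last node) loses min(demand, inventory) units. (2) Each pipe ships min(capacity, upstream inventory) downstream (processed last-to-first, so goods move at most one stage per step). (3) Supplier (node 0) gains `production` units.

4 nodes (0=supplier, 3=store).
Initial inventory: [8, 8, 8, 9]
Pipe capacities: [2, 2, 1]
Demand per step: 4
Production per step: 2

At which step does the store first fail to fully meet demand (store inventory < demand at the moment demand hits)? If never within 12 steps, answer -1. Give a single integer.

Step 1: demand=4,sold=4 ship[2->3]=1 ship[1->2]=2 ship[0->1]=2 prod=2 -> [8 8 9 6]
Step 2: demand=4,sold=4 ship[2->3]=1 ship[1->2]=2 ship[0->1]=2 prod=2 -> [8 8 10 3]
Step 3: demand=4,sold=3 ship[2->3]=1 ship[1->2]=2 ship[0->1]=2 prod=2 -> [8 8 11 1]
Step 4: demand=4,sold=1 ship[2->3]=1 ship[1->2]=2 ship[0->1]=2 prod=2 -> [8 8 12 1]
Step 5: demand=4,sold=1 ship[2->3]=1 ship[1->2]=2 ship[0->1]=2 prod=2 -> [8 8 13 1]
Step 6: demand=4,sold=1 ship[2->3]=1 ship[1->2]=2 ship[0->1]=2 prod=2 -> [8 8 14 1]
Step 7: demand=4,sold=1 ship[2->3]=1 ship[1->2]=2 ship[0->1]=2 prod=2 -> [8 8 15 1]
Step 8: demand=4,sold=1 ship[2->3]=1 ship[1->2]=2 ship[0->1]=2 prod=2 -> [8 8 16 1]
Step 9: demand=4,sold=1 ship[2->3]=1 ship[1->2]=2 ship[0->1]=2 prod=2 -> [8 8 17 1]
Step 10: demand=4,sold=1 ship[2->3]=1 ship[1->2]=2 ship[0->1]=2 prod=2 -> [8 8 18 1]
Step 11: demand=4,sold=1 ship[2->3]=1 ship[1->2]=2 ship[0->1]=2 prod=2 -> [8 8 19 1]
Step 12: demand=4,sold=1 ship[2->3]=1 ship[1->2]=2 ship[0->1]=2 prod=2 -> [8 8 20 1]
First stockout at step 3

3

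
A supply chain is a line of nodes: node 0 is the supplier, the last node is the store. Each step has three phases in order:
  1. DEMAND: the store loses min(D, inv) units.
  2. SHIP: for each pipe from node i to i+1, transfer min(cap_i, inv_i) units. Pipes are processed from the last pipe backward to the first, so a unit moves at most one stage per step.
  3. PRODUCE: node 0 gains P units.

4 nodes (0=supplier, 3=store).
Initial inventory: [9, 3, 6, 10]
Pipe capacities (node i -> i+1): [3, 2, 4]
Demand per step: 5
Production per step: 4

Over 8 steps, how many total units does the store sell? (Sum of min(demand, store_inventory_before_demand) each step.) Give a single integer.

Step 1: sold=5 (running total=5) -> [10 4 4 9]
Step 2: sold=5 (running total=10) -> [11 5 2 8]
Step 3: sold=5 (running total=15) -> [12 6 2 5]
Step 4: sold=5 (running total=20) -> [13 7 2 2]
Step 5: sold=2 (running total=22) -> [14 8 2 2]
Step 6: sold=2 (running total=24) -> [15 9 2 2]
Step 7: sold=2 (running total=26) -> [16 10 2 2]
Step 8: sold=2 (running total=28) -> [17 11 2 2]

Answer: 28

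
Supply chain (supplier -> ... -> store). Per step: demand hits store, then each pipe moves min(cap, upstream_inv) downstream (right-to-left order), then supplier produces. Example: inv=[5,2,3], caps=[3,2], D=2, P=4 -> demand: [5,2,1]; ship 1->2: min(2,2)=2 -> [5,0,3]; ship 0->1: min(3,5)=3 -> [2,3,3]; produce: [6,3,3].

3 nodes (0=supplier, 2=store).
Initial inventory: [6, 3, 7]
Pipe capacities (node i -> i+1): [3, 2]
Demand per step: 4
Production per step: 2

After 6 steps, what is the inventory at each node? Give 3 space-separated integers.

Step 1: demand=4,sold=4 ship[1->2]=2 ship[0->1]=3 prod=2 -> inv=[5 4 5]
Step 2: demand=4,sold=4 ship[1->2]=2 ship[0->1]=3 prod=2 -> inv=[4 5 3]
Step 3: demand=4,sold=3 ship[1->2]=2 ship[0->1]=3 prod=2 -> inv=[3 6 2]
Step 4: demand=4,sold=2 ship[1->2]=2 ship[0->1]=3 prod=2 -> inv=[2 7 2]
Step 5: demand=4,sold=2 ship[1->2]=2 ship[0->1]=2 prod=2 -> inv=[2 7 2]
Step 6: demand=4,sold=2 ship[1->2]=2 ship[0->1]=2 prod=2 -> inv=[2 7 2]

2 7 2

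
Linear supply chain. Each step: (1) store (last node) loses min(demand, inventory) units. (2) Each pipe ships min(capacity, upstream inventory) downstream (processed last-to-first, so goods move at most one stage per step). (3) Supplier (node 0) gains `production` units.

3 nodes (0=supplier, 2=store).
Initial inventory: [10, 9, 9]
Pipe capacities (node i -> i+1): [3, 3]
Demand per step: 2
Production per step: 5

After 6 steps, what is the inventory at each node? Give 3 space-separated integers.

Step 1: demand=2,sold=2 ship[1->2]=3 ship[0->1]=3 prod=5 -> inv=[12 9 10]
Step 2: demand=2,sold=2 ship[1->2]=3 ship[0->1]=3 prod=5 -> inv=[14 9 11]
Step 3: demand=2,sold=2 ship[1->2]=3 ship[0->1]=3 prod=5 -> inv=[16 9 12]
Step 4: demand=2,sold=2 ship[1->2]=3 ship[0->1]=3 prod=5 -> inv=[18 9 13]
Step 5: demand=2,sold=2 ship[1->2]=3 ship[0->1]=3 prod=5 -> inv=[20 9 14]
Step 6: demand=2,sold=2 ship[1->2]=3 ship[0->1]=3 prod=5 -> inv=[22 9 15]

22 9 15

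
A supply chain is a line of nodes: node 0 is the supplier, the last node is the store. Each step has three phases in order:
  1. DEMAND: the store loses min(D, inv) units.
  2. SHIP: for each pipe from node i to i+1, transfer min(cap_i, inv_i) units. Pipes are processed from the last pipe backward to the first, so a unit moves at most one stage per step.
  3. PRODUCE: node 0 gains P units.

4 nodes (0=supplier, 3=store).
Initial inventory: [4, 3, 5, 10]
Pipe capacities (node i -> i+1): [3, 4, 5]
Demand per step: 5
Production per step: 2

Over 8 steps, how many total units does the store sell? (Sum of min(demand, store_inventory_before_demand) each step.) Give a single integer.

Answer: 30

Derivation:
Step 1: sold=5 (running total=5) -> [3 3 3 10]
Step 2: sold=5 (running total=10) -> [2 3 3 8]
Step 3: sold=5 (running total=15) -> [2 2 3 6]
Step 4: sold=5 (running total=20) -> [2 2 2 4]
Step 5: sold=4 (running total=24) -> [2 2 2 2]
Step 6: sold=2 (running total=26) -> [2 2 2 2]
Step 7: sold=2 (running total=28) -> [2 2 2 2]
Step 8: sold=2 (running total=30) -> [2 2 2 2]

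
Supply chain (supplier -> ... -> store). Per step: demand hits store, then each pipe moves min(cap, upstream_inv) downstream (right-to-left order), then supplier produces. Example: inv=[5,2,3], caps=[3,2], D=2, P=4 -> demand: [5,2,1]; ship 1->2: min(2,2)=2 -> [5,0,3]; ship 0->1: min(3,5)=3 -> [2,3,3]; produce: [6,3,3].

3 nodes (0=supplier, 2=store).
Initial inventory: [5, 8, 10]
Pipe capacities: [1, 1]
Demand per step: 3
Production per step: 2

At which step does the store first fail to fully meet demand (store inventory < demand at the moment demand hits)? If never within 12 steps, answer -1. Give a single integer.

Step 1: demand=3,sold=3 ship[1->2]=1 ship[0->1]=1 prod=2 -> [6 8 8]
Step 2: demand=3,sold=3 ship[1->2]=1 ship[0->1]=1 prod=2 -> [7 8 6]
Step 3: demand=3,sold=3 ship[1->2]=1 ship[0->1]=1 prod=2 -> [8 8 4]
Step 4: demand=3,sold=3 ship[1->2]=1 ship[0->1]=1 prod=2 -> [9 8 2]
Step 5: demand=3,sold=2 ship[1->2]=1 ship[0->1]=1 prod=2 -> [10 8 1]
Step 6: demand=3,sold=1 ship[1->2]=1 ship[0->1]=1 prod=2 -> [11 8 1]
Step 7: demand=3,sold=1 ship[1->2]=1 ship[0->1]=1 prod=2 -> [12 8 1]
Step 8: demand=3,sold=1 ship[1->2]=1 ship[0->1]=1 prod=2 -> [13 8 1]
Step 9: demand=3,sold=1 ship[1->2]=1 ship[0->1]=1 prod=2 -> [14 8 1]
Step 10: demand=3,sold=1 ship[1->2]=1 ship[0->1]=1 prod=2 -> [15 8 1]
Step 11: demand=3,sold=1 ship[1->2]=1 ship[0->1]=1 prod=2 -> [16 8 1]
Step 12: demand=3,sold=1 ship[1->2]=1 ship[0->1]=1 prod=2 -> [17 8 1]
First stockout at step 5

5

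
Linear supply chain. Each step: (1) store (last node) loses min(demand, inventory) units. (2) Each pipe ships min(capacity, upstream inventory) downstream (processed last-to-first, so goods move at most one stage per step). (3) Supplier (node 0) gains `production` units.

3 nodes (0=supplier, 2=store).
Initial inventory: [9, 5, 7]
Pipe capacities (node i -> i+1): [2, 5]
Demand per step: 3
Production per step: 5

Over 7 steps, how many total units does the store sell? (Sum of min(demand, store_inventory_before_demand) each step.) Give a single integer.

Step 1: sold=3 (running total=3) -> [12 2 9]
Step 2: sold=3 (running total=6) -> [15 2 8]
Step 3: sold=3 (running total=9) -> [18 2 7]
Step 4: sold=3 (running total=12) -> [21 2 6]
Step 5: sold=3 (running total=15) -> [24 2 5]
Step 6: sold=3 (running total=18) -> [27 2 4]
Step 7: sold=3 (running total=21) -> [30 2 3]

Answer: 21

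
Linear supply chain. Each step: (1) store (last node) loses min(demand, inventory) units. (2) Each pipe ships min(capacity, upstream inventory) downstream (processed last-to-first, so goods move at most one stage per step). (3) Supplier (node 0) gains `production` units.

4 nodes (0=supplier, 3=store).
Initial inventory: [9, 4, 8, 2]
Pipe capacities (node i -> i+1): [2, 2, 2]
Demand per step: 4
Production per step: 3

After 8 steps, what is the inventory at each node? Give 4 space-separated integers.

Step 1: demand=4,sold=2 ship[2->3]=2 ship[1->2]=2 ship[0->1]=2 prod=3 -> inv=[10 4 8 2]
Step 2: demand=4,sold=2 ship[2->3]=2 ship[1->2]=2 ship[0->1]=2 prod=3 -> inv=[11 4 8 2]
Step 3: demand=4,sold=2 ship[2->3]=2 ship[1->2]=2 ship[0->1]=2 prod=3 -> inv=[12 4 8 2]
Step 4: demand=4,sold=2 ship[2->3]=2 ship[1->2]=2 ship[0->1]=2 prod=3 -> inv=[13 4 8 2]
Step 5: demand=4,sold=2 ship[2->3]=2 ship[1->2]=2 ship[0->1]=2 prod=3 -> inv=[14 4 8 2]
Step 6: demand=4,sold=2 ship[2->3]=2 ship[1->2]=2 ship[0->1]=2 prod=3 -> inv=[15 4 8 2]
Step 7: demand=4,sold=2 ship[2->3]=2 ship[1->2]=2 ship[0->1]=2 prod=3 -> inv=[16 4 8 2]
Step 8: demand=4,sold=2 ship[2->3]=2 ship[1->2]=2 ship[0->1]=2 prod=3 -> inv=[17 4 8 2]

17 4 8 2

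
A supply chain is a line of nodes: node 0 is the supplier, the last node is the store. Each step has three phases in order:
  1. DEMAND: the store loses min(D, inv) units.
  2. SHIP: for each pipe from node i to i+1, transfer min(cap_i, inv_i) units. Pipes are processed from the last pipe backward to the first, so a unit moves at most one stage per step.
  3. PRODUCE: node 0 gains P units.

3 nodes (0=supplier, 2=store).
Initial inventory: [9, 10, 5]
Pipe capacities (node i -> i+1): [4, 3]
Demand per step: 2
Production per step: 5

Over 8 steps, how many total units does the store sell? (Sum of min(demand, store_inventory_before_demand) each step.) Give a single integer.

Step 1: sold=2 (running total=2) -> [10 11 6]
Step 2: sold=2 (running total=4) -> [11 12 7]
Step 3: sold=2 (running total=6) -> [12 13 8]
Step 4: sold=2 (running total=8) -> [13 14 9]
Step 5: sold=2 (running total=10) -> [14 15 10]
Step 6: sold=2 (running total=12) -> [15 16 11]
Step 7: sold=2 (running total=14) -> [16 17 12]
Step 8: sold=2 (running total=16) -> [17 18 13]

Answer: 16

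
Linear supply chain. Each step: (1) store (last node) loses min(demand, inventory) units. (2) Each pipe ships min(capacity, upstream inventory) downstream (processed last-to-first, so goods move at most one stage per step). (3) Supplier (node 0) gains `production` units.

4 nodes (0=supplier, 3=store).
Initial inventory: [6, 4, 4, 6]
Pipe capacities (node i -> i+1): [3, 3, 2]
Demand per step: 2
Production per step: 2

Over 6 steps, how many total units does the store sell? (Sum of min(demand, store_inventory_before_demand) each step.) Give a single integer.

Answer: 12

Derivation:
Step 1: sold=2 (running total=2) -> [5 4 5 6]
Step 2: sold=2 (running total=4) -> [4 4 6 6]
Step 3: sold=2 (running total=6) -> [3 4 7 6]
Step 4: sold=2 (running total=8) -> [2 4 8 6]
Step 5: sold=2 (running total=10) -> [2 3 9 6]
Step 6: sold=2 (running total=12) -> [2 2 10 6]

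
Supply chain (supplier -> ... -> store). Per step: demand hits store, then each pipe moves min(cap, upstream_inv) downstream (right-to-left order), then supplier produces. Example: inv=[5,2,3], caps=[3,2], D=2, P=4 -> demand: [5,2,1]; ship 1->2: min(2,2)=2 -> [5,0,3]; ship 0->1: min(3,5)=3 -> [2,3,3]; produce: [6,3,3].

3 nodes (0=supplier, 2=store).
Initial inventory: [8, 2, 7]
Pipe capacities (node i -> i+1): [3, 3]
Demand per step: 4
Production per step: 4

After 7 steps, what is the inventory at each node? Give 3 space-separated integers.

Step 1: demand=4,sold=4 ship[1->2]=2 ship[0->1]=3 prod=4 -> inv=[9 3 5]
Step 2: demand=4,sold=4 ship[1->2]=3 ship[0->1]=3 prod=4 -> inv=[10 3 4]
Step 3: demand=4,sold=4 ship[1->2]=3 ship[0->1]=3 prod=4 -> inv=[11 3 3]
Step 4: demand=4,sold=3 ship[1->2]=3 ship[0->1]=3 prod=4 -> inv=[12 3 3]
Step 5: demand=4,sold=3 ship[1->2]=3 ship[0->1]=3 prod=4 -> inv=[13 3 3]
Step 6: demand=4,sold=3 ship[1->2]=3 ship[0->1]=3 prod=4 -> inv=[14 3 3]
Step 7: demand=4,sold=3 ship[1->2]=3 ship[0->1]=3 prod=4 -> inv=[15 3 3]

15 3 3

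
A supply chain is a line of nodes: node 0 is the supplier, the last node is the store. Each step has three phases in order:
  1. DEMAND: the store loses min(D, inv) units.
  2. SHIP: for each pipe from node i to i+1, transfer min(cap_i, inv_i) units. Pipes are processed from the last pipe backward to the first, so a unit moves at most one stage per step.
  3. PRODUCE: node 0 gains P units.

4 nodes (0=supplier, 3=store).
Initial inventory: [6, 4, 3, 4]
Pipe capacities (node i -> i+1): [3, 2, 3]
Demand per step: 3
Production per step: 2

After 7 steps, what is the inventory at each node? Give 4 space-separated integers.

Step 1: demand=3,sold=3 ship[2->3]=3 ship[1->2]=2 ship[0->1]=3 prod=2 -> inv=[5 5 2 4]
Step 2: demand=3,sold=3 ship[2->3]=2 ship[1->2]=2 ship[0->1]=3 prod=2 -> inv=[4 6 2 3]
Step 3: demand=3,sold=3 ship[2->3]=2 ship[1->2]=2 ship[0->1]=3 prod=2 -> inv=[3 7 2 2]
Step 4: demand=3,sold=2 ship[2->3]=2 ship[1->2]=2 ship[0->1]=3 prod=2 -> inv=[2 8 2 2]
Step 5: demand=3,sold=2 ship[2->3]=2 ship[1->2]=2 ship[0->1]=2 prod=2 -> inv=[2 8 2 2]
Step 6: demand=3,sold=2 ship[2->3]=2 ship[1->2]=2 ship[0->1]=2 prod=2 -> inv=[2 8 2 2]
Step 7: demand=3,sold=2 ship[2->3]=2 ship[1->2]=2 ship[0->1]=2 prod=2 -> inv=[2 8 2 2]

2 8 2 2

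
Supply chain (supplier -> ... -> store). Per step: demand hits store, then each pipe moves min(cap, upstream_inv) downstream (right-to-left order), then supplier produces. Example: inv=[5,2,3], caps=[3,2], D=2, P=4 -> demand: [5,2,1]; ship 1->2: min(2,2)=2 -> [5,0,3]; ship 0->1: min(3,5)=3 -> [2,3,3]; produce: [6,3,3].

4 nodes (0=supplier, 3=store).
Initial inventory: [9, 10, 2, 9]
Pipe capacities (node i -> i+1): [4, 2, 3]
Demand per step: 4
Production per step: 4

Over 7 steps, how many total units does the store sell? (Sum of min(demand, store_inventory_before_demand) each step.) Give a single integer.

Answer: 21

Derivation:
Step 1: sold=4 (running total=4) -> [9 12 2 7]
Step 2: sold=4 (running total=8) -> [9 14 2 5]
Step 3: sold=4 (running total=12) -> [9 16 2 3]
Step 4: sold=3 (running total=15) -> [9 18 2 2]
Step 5: sold=2 (running total=17) -> [9 20 2 2]
Step 6: sold=2 (running total=19) -> [9 22 2 2]
Step 7: sold=2 (running total=21) -> [9 24 2 2]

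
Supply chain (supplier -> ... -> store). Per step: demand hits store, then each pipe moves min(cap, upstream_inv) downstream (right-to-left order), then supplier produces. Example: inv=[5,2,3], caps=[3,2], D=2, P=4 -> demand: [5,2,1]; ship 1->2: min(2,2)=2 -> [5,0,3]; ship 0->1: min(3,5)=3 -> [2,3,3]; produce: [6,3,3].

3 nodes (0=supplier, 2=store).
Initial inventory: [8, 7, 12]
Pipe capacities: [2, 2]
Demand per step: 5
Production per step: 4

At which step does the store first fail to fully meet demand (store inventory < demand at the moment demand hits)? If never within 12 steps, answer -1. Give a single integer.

Step 1: demand=5,sold=5 ship[1->2]=2 ship[0->1]=2 prod=4 -> [10 7 9]
Step 2: demand=5,sold=5 ship[1->2]=2 ship[0->1]=2 prod=4 -> [12 7 6]
Step 3: demand=5,sold=5 ship[1->2]=2 ship[0->1]=2 prod=4 -> [14 7 3]
Step 4: demand=5,sold=3 ship[1->2]=2 ship[0->1]=2 prod=4 -> [16 7 2]
Step 5: demand=5,sold=2 ship[1->2]=2 ship[0->1]=2 prod=4 -> [18 7 2]
Step 6: demand=5,sold=2 ship[1->2]=2 ship[0->1]=2 prod=4 -> [20 7 2]
Step 7: demand=5,sold=2 ship[1->2]=2 ship[0->1]=2 prod=4 -> [22 7 2]
Step 8: demand=5,sold=2 ship[1->2]=2 ship[0->1]=2 prod=4 -> [24 7 2]
Step 9: demand=5,sold=2 ship[1->2]=2 ship[0->1]=2 prod=4 -> [26 7 2]
Step 10: demand=5,sold=2 ship[1->2]=2 ship[0->1]=2 prod=4 -> [28 7 2]
Step 11: demand=5,sold=2 ship[1->2]=2 ship[0->1]=2 prod=4 -> [30 7 2]
Step 12: demand=5,sold=2 ship[1->2]=2 ship[0->1]=2 prod=4 -> [32 7 2]
First stockout at step 4

4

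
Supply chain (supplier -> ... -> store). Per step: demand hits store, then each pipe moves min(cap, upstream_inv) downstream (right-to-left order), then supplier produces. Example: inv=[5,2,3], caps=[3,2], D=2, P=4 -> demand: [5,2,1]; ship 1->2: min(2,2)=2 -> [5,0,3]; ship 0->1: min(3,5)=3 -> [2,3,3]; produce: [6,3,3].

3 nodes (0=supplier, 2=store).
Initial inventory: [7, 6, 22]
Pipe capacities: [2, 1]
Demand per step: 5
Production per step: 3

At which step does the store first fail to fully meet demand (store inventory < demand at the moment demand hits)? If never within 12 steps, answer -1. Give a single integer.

Step 1: demand=5,sold=5 ship[1->2]=1 ship[0->1]=2 prod=3 -> [8 7 18]
Step 2: demand=5,sold=5 ship[1->2]=1 ship[0->1]=2 prod=3 -> [9 8 14]
Step 3: demand=5,sold=5 ship[1->2]=1 ship[0->1]=2 prod=3 -> [10 9 10]
Step 4: demand=5,sold=5 ship[1->2]=1 ship[0->1]=2 prod=3 -> [11 10 6]
Step 5: demand=5,sold=5 ship[1->2]=1 ship[0->1]=2 prod=3 -> [12 11 2]
Step 6: demand=5,sold=2 ship[1->2]=1 ship[0->1]=2 prod=3 -> [13 12 1]
Step 7: demand=5,sold=1 ship[1->2]=1 ship[0->1]=2 prod=3 -> [14 13 1]
Step 8: demand=5,sold=1 ship[1->2]=1 ship[0->1]=2 prod=3 -> [15 14 1]
Step 9: demand=5,sold=1 ship[1->2]=1 ship[0->1]=2 prod=3 -> [16 15 1]
Step 10: demand=5,sold=1 ship[1->2]=1 ship[0->1]=2 prod=3 -> [17 16 1]
Step 11: demand=5,sold=1 ship[1->2]=1 ship[0->1]=2 prod=3 -> [18 17 1]
Step 12: demand=5,sold=1 ship[1->2]=1 ship[0->1]=2 prod=3 -> [19 18 1]
First stockout at step 6

6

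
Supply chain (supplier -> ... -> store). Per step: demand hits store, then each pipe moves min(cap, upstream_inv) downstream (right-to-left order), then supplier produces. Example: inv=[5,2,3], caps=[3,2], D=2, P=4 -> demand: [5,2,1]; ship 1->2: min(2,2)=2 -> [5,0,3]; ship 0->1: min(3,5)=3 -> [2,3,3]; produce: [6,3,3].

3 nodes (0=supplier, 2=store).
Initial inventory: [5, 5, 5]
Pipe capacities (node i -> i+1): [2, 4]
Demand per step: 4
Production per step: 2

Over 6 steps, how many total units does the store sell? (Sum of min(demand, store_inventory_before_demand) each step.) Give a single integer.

Step 1: sold=4 (running total=4) -> [5 3 5]
Step 2: sold=4 (running total=8) -> [5 2 4]
Step 3: sold=4 (running total=12) -> [5 2 2]
Step 4: sold=2 (running total=14) -> [5 2 2]
Step 5: sold=2 (running total=16) -> [5 2 2]
Step 6: sold=2 (running total=18) -> [5 2 2]

Answer: 18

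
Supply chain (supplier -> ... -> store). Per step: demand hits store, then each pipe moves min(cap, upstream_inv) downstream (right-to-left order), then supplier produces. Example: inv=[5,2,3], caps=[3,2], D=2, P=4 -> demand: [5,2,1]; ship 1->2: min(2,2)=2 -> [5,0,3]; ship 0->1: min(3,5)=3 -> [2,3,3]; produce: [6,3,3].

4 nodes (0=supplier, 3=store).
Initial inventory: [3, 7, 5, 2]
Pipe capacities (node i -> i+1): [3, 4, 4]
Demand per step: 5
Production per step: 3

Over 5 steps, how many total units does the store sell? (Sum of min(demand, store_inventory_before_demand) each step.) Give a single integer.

Answer: 18

Derivation:
Step 1: sold=2 (running total=2) -> [3 6 5 4]
Step 2: sold=4 (running total=6) -> [3 5 5 4]
Step 3: sold=4 (running total=10) -> [3 4 5 4]
Step 4: sold=4 (running total=14) -> [3 3 5 4]
Step 5: sold=4 (running total=18) -> [3 3 4 4]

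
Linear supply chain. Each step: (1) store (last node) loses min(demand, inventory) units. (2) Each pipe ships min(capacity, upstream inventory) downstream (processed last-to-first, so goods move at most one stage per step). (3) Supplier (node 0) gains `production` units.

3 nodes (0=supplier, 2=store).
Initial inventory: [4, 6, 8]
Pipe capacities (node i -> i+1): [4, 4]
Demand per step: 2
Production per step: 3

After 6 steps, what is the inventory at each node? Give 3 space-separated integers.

Step 1: demand=2,sold=2 ship[1->2]=4 ship[0->1]=4 prod=3 -> inv=[3 6 10]
Step 2: demand=2,sold=2 ship[1->2]=4 ship[0->1]=3 prod=3 -> inv=[3 5 12]
Step 3: demand=2,sold=2 ship[1->2]=4 ship[0->1]=3 prod=3 -> inv=[3 4 14]
Step 4: demand=2,sold=2 ship[1->2]=4 ship[0->1]=3 prod=3 -> inv=[3 3 16]
Step 5: demand=2,sold=2 ship[1->2]=3 ship[0->1]=3 prod=3 -> inv=[3 3 17]
Step 6: demand=2,sold=2 ship[1->2]=3 ship[0->1]=3 prod=3 -> inv=[3 3 18]

3 3 18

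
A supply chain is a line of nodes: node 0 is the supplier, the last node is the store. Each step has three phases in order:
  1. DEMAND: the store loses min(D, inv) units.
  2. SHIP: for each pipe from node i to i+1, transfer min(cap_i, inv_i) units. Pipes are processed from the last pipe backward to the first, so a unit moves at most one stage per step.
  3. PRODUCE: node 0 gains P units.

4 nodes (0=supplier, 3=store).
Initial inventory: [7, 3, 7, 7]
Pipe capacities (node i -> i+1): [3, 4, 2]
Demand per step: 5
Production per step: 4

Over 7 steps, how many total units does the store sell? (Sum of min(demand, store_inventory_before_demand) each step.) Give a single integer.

Step 1: sold=5 (running total=5) -> [8 3 8 4]
Step 2: sold=4 (running total=9) -> [9 3 9 2]
Step 3: sold=2 (running total=11) -> [10 3 10 2]
Step 4: sold=2 (running total=13) -> [11 3 11 2]
Step 5: sold=2 (running total=15) -> [12 3 12 2]
Step 6: sold=2 (running total=17) -> [13 3 13 2]
Step 7: sold=2 (running total=19) -> [14 3 14 2]

Answer: 19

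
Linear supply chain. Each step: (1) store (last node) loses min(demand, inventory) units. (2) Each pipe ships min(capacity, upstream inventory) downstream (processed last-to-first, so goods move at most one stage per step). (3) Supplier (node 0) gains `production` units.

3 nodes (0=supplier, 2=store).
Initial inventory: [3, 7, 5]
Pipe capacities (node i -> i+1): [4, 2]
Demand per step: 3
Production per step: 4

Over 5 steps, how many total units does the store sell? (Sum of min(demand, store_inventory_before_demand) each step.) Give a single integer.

Step 1: sold=3 (running total=3) -> [4 8 4]
Step 2: sold=3 (running total=6) -> [4 10 3]
Step 3: sold=3 (running total=9) -> [4 12 2]
Step 4: sold=2 (running total=11) -> [4 14 2]
Step 5: sold=2 (running total=13) -> [4 16 2]

Answer: 13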